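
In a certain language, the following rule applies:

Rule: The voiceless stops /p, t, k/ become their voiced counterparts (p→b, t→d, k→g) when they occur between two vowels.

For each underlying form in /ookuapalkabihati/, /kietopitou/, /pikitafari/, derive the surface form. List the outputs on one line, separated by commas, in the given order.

ooguabalkabihadi, kiedobidou, pigidafari

/ookuapalkabihati/: /k/ is a voiceless stop between vowels /o/ and /u/, so it voices to [g]. /p/ is a voiceless stop between vowels /a/ and /a/, so it voices to [b]. /t/ is a voiceless stop between vowels /a/ and /i/, so it voices to [d]. → [ooguabalkabihadi].
/kietopitou/: /t/ is a voiceless stop between vowels /e/ and /o/, so it voices to [d]. /p/ is a voiceless stop between vowels /o/ and /i/, so it voices to [b]. /t/ is a voiceless stop between vowels /i/ and /o/, so it voices to [d]. → [kiedobidou].
/pikitafari/: /k/ is a voiceless stop between vowels /i/ and /i/, so it voices to [g]. /t/ is a voiceless stop between vowels /i/ and /a/, so it voices to [d]. → [pigidafari].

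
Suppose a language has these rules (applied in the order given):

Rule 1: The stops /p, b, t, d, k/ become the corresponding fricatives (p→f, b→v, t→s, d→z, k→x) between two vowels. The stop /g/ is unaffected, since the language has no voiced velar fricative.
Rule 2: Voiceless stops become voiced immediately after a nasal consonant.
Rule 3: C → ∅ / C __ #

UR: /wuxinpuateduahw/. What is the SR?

wuxinbuasezuah

Rule 1 (intervocalic spirantization): /t/ is a stop between vowels /a/ and /e/, so it spirantizes to the fricative [s]. /d/ is a stop between vowels /e/ and /u/, so it spirantizes to the fricative [z]. /wuxinpuateduahw/ → wuxinpuasezuahw.
Rule 2 (post-nasal voicing): /p/ is a voiceless stop immediately after the nasal /n/, so it voices to [b]. /wuxinpuasezuahw/ → wuxinbuasezuahw.
Rule 3 (final cluster simplification): /w/ is the second consonant of a word-final cluster /hw/, so it deletes. /wuxinbuasezuahw/ → wuxinbuasezuah.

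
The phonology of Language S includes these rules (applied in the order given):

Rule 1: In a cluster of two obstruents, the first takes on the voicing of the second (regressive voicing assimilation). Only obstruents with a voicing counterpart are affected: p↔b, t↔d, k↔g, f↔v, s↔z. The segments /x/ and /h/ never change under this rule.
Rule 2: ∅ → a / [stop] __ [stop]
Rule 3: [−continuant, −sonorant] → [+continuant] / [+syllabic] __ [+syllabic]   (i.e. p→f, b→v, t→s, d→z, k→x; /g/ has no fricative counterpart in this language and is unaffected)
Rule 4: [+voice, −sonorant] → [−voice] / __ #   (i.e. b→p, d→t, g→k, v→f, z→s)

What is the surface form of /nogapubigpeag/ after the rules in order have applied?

Rule 1 (regressive voicing assimilation): /g/ precedes the voiceless obstruent /p/, so it devoices to [k] by assimilation. /nogapubigpeag/ → nogapubikpeag.
Rule 2 (stop-cluster a-epenthesis): /k/ and /p/ form a stop–stop cluster, so [a] is inserted between them. /nogapubikpeag/ → nogapubikapeag.
Rule 3 (intervocalic spirantization): /p/ is a stop between vowels /a/ and /u/, so it spirantizes to the fricative [f]. /b/ is a stop between vowels /u/ and /i/, so it spirantizes to the fricative [v]. /k/ is a stop between vowels /i/ and /a/, so it spirantizes to the fricative [x]. /p/ is a stop between vowels /a/ and /e/, so it spirantizes to the fricative [f]. /nogapubikapeag/ → nogafuvixafeag.
Rule 4 (final devoicing): /g/ is a voiced obstruent in word-final position, so it devoices to [k]. /nogafuvixafeag/ → nogafuvixafeak.

nogafuvixafeak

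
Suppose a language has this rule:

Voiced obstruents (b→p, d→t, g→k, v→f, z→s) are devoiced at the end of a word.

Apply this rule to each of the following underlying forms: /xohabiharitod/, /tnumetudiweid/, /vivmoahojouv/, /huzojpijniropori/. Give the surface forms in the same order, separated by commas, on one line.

/xohabiharitod/: /d/ is a voiced obstruent in word-final position, so it devoices to [t]. → [xohabiharitot].
/tnumetudiweid/: /d/ is a voiced obstruent in word-final position, so it devoices to [t]. → [tnumetudiweit].
/vivmoahojouv/: /v/ is a voiced obstruent in word-final position, so it devoices to [f]. → [vivmoahojouf].
/huzojpijniropori/: the rule's environment is not met; surfaces unchanged as [huzojpijniropori].

xohabiharitot, tnumetudiweit, vivmoahojouf, huzojpijniropori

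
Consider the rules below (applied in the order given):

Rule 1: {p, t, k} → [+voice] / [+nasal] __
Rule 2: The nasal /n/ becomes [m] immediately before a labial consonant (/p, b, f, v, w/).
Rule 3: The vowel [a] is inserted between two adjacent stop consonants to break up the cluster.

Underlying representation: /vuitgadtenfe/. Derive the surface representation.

vuitagadatemfe

Rule 1 (post-nasal voicing): no segment meets the environment; /vuitgadtenfe/ is unchanged.
Rule 2 (nasal place assimilation): /n/ precedes the labial consonant /f/, so it assimilates in place to [m]. /vuitgadtenfe/ → vuitgadtemfe.
Rule 3 (stop-cluster a-epenthesis): /t/ and /g/ form a stop–stop cluster, so [a] is inserted between them. /d/ and /t/ form a stop–stop cluster, so [a] is inserted between them. /vuitgadtemfe/ → vuitagadatemfe.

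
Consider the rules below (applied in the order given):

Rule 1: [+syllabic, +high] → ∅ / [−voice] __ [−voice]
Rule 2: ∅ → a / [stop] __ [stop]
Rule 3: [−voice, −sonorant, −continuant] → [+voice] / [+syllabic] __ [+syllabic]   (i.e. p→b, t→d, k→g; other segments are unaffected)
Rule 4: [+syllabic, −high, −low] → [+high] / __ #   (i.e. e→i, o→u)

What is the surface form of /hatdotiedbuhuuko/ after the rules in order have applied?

hadadodiedabuhuugu

Rule 1 (high vowel syncope): no segment meets the environment; /hatdotiedbuhuuko/ is unchanged.
Rule 2 (stop-cluster a-epenthesis): /t/ and /d/ form a stop–stop cluster, so [a] is inserted between them. /d/ and /b/ form a stop–stop cluster, so [a] is inserted between them. /hatdotiedbuhuuko/ → hatadotiedabuhuuko.
Rule 3 (intervocalic voicing): /t/ is a voiceless stop between vowels /a/ and /a/, so it voices to [d]. /t/ is a voiceless stop between vowels /o/ and /i/, so it voices to [d]. /k/ is a voiceless stop between vowels /u/ and /o/, so it voices to [g]. /hatadotiedabuhuuko/ → hadadodiedabuhuugo.
Rule 4 (final vowel raising): /o/ is a mid vowel in word-final position, so it raises to [u]. /hadadodiedabuhuugo/ → hadadodiedabuhuugu.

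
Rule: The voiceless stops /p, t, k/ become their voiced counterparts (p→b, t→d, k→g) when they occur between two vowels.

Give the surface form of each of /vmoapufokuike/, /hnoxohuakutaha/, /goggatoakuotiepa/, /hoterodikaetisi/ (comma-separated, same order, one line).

vmoabufoguige, hnoxohuagudaha, goggadoaguodieba, hoderodigaedisi

/vmoapufokuike/: /p/ is a voiceless stop between vowels /a/ and /u/, so it voices to [b]. /k/ is a voiceless stop between vowels /o/ and /u/, so it voices to [g]. /k/ is a voiceless stop between vowels /i/ and /e/, so it voices to [g]. → [vmoabufoguige].
/hnoxohuakutaha/: /k/ is a voiceless stop between vowels /a/ and /u/, so it voices to [g]. /t/ is a voiceless stop between vowels /u/ and /a/, so it voices to [d]. → [hnoxohuagudaha].
/goggatoakuotiepa/: /t/ is a voiceless stop between vowels /a/ and /o/, so it voices to [d]. /k/ is a voiceless stop between vowels /a/ and /u/, so it voices to [g]. /t/ is a voiceless stop between vowels /o/ and /i/, so it voices to [d]. /p/ is a voiceless stop between vowels /e/ and /a/, so it voices to [b]. → [goggadoaguodieba].
/hoterodikaetisi/: /t/ is a voiceless stop between vowels /o/ and /e/, so it voices to [d]. /k/ is a voiceless stop between vowels /i/ and /a/, so it voices to [g]. /t/ is a voiceless stop between vowels /e/ and /i/, so it voices to [d]. → [hoderodigaedisi].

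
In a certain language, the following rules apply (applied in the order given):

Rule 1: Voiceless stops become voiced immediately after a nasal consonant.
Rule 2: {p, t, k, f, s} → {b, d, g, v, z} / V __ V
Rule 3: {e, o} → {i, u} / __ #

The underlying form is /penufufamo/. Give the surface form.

Rule 1 (post-nasal voicing): no segment meets the environment; /penufufamo/ is unchanged.
Rule 2 (intervocalic voicing): /f/ is a voiceless obstruent between vowels /u/ and /u/, so it voices to [v]. /f/ is a voiceless obstruent between vowels /u/ and /a/, so it voices to [v]. /penufufamo/ → penuvuvamo.
Rule 3 (final vowel raising): /o/ is a mid vowel in word-final position, so it raises to [u]. /penuvuvamo/ → penuvuvamu.

penuvuvamu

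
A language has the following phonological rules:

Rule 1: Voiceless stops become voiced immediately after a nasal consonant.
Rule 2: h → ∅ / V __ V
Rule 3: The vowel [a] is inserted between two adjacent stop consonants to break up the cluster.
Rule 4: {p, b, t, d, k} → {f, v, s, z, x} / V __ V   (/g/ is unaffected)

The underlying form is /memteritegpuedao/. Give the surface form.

memderisegafuezao

Rule 1 (post-nasal voicing): /t/ is a voiceless stop immediately after the nasal /m/, so it voices to [d]. /memteritegpuedao/ → memderitegpuedao.
Rule 2 (intervocalic h-deletion): no segment meets the environment; /memderitegpuedao/ is unchanged.
Rule 3 (stop-cluster a-epenthesis): /g/ and /p/ form a stop–stop cluster, so [a] is inserted between them. /memderitegpuedao/ → memderitegapuedao.
Rule 4 (intervocalic spirantization): /t/ is a stop between vowels /i/ and /e/, so it spirantizes to the fricative [s]. /p/ is a stop between vowels /a/ and /u/, so it spirantizes to the fricative [f]. /d/ is a stop between vowels /e/ and /a/, so it spirantizes to the fricative [z]. /memderitegapuedao/ → memderisegafuezao.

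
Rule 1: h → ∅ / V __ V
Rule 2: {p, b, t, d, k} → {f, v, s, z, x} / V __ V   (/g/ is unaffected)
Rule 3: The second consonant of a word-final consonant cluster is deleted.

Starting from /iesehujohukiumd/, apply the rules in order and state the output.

Rule 1 (intervocalic h-deletion): /h/ occurs between vowels /e/ and /u/, so it deletes. /h/ occurs between vowels /o/ and /u/, so it deletes. /iesehujohukiumd/ → ieseujoukiumd.
Rule 2 (intervocalic spirantization): /k/ is a stop between vowels /u/ and /i/, so it spirantizes to the fricative [x]. /ieseujoukiumd/ → ieseujouxiumd.
Rule 3 (final cluster simplification): /d/ is the second consonant of a word-final cluster /md/, so it deletes. /ieseujouxiumd/ → ieseujouxium.

ieseujouxium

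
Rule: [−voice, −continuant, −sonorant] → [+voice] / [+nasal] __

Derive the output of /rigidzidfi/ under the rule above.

No segment of /rigidzidfi/ meets the structural description of the rule, so the form surfaces unchanged.

rigidzidfi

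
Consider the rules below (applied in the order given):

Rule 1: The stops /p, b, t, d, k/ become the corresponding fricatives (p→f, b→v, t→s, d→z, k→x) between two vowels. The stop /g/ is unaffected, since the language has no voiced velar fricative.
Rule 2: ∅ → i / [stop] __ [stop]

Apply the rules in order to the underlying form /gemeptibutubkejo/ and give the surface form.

Rule 1 (intervocalic spirantization): /b/ is a stop between vowels /i/ and /u/, so it spirantizes to the fricative [v]. /t/ is a stop between vowels /u/ and /u/, so it spirantizes to the fricative [s]. /gemeptibutubkejo/ → gemeptivusubkejo.
Rule 2 (stop-cluster i-epenthesis): /p/ and /t/ form a stop–stop cluster, so [i] is inserted between them. /b/ and /k/ form a stop–stop cluster, so [i] is inserted between them. /gemeptivusubkejo/ → gemepitivusubikejo.

gemepitivusubikejo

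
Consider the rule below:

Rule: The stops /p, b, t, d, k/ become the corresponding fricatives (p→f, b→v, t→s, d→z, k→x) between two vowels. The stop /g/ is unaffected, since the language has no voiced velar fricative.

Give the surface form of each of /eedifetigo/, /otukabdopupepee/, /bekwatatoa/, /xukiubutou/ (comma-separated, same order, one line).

/eedifetigo/: /d/ is a stop between vowels /e/ and /i/, so it spirantizes to the fricative [z]. /t/ is a stop between vowels /e/ and /i/, so it spirantizes to the fricative [s]. → [eezifesigo].
/otukabdopupepee/: /t/ is a stop between vowels /o/ and /u/, so it spirantizes to the fricative [s]. /k/ is a stop between vowels /u/ and /a/, so it spirantizes to the fricative [x]. /p/ is a stop between vowels /o/ and /u/, so it spirantizes to the fricative [f]. /p/ is a stop between vowels /u/ and /e/, so it spirantizes to the fricative [f]. /p/ is a stop between vowels /e/ and /e/, so it spirantizes to the fricative [f]. → [osuxabdofufefee].
/bekwatatoa/: /t/ is a stop between vowels /a/ and /a/, so it spirantizes to the fricative [s]. /t/ is a stop between vowels /a/ and /o/, so it spirantizes to the fricative [s]. → [bekwasasoa].
/xukiubutou/: /k/ is a stop between vowels /u/ and /i/, so it spirantizes to the fricative [x]. /b/ is a stop between vowels /u/ and /u/, so it spirantizes to the fricative [v]. /t/ is a stop between vowels /u/ and /o/, so it spirantizes to the fricative [s]. → [xuxiuvusou].

eezifesigo, osuxabdofufefee, bekwasasoa, xuxiuvusou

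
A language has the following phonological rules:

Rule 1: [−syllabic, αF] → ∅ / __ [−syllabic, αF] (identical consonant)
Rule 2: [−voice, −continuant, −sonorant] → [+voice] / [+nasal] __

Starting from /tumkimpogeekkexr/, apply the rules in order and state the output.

Rule 1 (degemination): /kk/ is a geminate; the first /k/ deletes. /tumkimpogeekkexr/ → tumkimpogeekexr.
Rule 2 (post-nasal voicing): /k/ is a voiceless stop immediately after the nasal /m/, so it voices to [g]. /p/ is a voiceless stop immediately after the nasal /m/, so it voices to [b]. /tumkimpogeekexr/ → tumgimbogeekexr.

tumgimbogeekexr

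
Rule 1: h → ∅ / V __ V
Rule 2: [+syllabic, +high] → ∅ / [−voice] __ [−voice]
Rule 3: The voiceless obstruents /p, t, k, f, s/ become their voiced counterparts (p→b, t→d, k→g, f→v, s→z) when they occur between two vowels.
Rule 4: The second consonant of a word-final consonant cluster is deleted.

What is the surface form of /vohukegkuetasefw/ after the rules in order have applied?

vougegkuedazef

Rule 1 (intervocalic h-deletion): /h/ occurs between vowels /o/ and /u/, so it deletes. /vohukegkuetasefw/ → voukegkuetasefw.
Rule 2 (high vowel syncope): no segment meets the environment; /voukegkuetasefw/ is unchanged.
Rule 3 (intervocalic voicing): /k/ is a voiceless obstruent between vowels /u/ and /e/, so it voices to [g]. /t/ is a voiceless obstruent between vowels /e/ and /a/, so it voices to [d]. /s/ is a voiceless obstruent between vowels /a/ and /e/, so it voices to [z]. /voukegkuetasefw/ → vougegkuedazefw.
Rule 4 (final cluster simplification): /w/ is the second consonant of a word-final cluster /fw/, so it deletes. /vougegkuedazefw/ → vougegkuedazef.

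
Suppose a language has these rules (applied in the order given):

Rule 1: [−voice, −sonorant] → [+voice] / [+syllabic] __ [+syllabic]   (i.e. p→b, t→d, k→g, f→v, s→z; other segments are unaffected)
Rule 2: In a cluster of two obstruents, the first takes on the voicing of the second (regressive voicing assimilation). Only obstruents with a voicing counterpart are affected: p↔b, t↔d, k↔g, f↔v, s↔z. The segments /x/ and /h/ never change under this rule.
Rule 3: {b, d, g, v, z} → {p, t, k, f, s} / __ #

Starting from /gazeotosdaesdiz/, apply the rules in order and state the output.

gazeodozdaezdis

Rule 1 (intervocalic voicing): /t/ is a voiceless obstruent between vowels /o/ and /o/, so it voices to [d]. /gazeotosdaesdiz/ → gazeodosdaesdiz.
Rule 2 (regressive voicing assimilation): /s/ precedes the voiced obstruent /d/, so it voices to [z] by assimilation. /s/ precedes the voiced obstruent /d/, so it voices to [z] by assimilation. /gazeodosdaesdiz/ → gazeodozdaezdiz.
Rule 3 (final devoicing): /z/ is a voiced obstruent in word-final position, so it devoices to [s]. /gazeodozdaezdiz/ → gazeodozdaezdis.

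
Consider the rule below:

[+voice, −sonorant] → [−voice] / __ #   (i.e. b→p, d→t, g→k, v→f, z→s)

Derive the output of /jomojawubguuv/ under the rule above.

jomojawubguuf

Scanning /jomojawubguuv/: /b/ at position 9 is not in the conditioning environment; /g/ at position 10 is not in the conditioning environment; /v/ is a voiced obstruent in word-final position, so it devoices to [f].
Result: [jomojawubguuf].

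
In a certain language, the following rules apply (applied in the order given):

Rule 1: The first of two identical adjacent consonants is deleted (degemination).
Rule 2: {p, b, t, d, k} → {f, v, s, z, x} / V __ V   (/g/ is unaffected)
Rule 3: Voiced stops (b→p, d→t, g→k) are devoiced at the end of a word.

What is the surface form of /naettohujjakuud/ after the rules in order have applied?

Rule 1 (degemination): /tt/ is a geminate; the first /t/ deletes. /jj/ is a geminate; the first /j/ deletes. /naettohujjakuud/ → naetohujakuud.
Rule 2 (intervocalic spirantization): /t/ is a stop between vowels /e/ and /o/, so it spirantizes to the fricative [s]. /k/ is a stop between vowels /a/ and /u/, so it spirantizes to the fricative [x]. /naetohujakuud/ → naesohujaxuud.
Rule 3 (final devoicing): /d/ is a voiced stop in word-final position, so it devoices to [t]. /naesohujaxuud/ → naesohujaxuut.

naesohujaxuut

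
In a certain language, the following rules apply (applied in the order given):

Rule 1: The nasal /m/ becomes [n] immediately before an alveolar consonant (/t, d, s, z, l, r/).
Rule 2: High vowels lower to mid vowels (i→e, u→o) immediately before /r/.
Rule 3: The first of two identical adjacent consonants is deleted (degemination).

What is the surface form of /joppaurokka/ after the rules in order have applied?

Rule 1 (nasal place assimilation): no segment meets the environment; /joppaurokka/ is unchanged.
Rule 2 (pre-rhotic lowering): /u/ is a high vowel immediately before /r/, so it lowers to [o]. /joppaurokka/ → joppaorokka.
Rule 3 (degemination): /pp/ is a geminate; the first /p/ deletes. /kk/ is a geminate; the first /k/ deletes. /joppaorokka/ → jopaoroka.

jopaoroka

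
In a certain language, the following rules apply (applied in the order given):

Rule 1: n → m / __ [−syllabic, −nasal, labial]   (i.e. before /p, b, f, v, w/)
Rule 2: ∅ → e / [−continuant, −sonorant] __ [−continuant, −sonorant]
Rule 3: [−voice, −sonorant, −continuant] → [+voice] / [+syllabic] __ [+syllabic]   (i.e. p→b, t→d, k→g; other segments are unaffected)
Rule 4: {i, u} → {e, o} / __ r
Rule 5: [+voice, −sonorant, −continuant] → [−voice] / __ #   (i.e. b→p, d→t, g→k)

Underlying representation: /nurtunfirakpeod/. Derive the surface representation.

Rule 1 (nasal place assimilation): /n/ precedes the labial consonant /f/, so it assimilates in place to [m]. /nurtunfirakpeod/ → nurtumfirakpeod.
Rule 2 (stop-cluster e-epenthesis): /k/ and /p/ form a stop–stop cluster, so [e] is inserted between them. /nurtumfirakpeod/ → nurtumfirakepeod.
Rule 3 (intervocalic voicing): /k/ is a voiceless stop between vowels /a/ and /e/, so it voices to [g]. /p/ is a voiceless stop between vowels /e/ and /e/, so it voices to [b]. /nurtumfirakepeod/ → nurtumfiragebeod.
Rule 4 (pre-rhotic lowering): /u/ is a high vowel immediately before /r/, so it lowers to [o]. /i/ is a high vowel immediately before /r/, so it lowers to [e]. /nurtumfiragebeod/ → nortumferagebeod.
Rule 5 (final devoicing): /d/ is a voiced stop in word-final position, so it devoices to [t]. /nortumferagebeod/ → nortumferagebeot.

nortumferagebeot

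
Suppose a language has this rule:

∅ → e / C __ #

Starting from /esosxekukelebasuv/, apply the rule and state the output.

the form ends in the consonant /v/, so [e] is inserted word-finally.
Surface form: [esosxekukelebasuve].

esosxekukelebasuve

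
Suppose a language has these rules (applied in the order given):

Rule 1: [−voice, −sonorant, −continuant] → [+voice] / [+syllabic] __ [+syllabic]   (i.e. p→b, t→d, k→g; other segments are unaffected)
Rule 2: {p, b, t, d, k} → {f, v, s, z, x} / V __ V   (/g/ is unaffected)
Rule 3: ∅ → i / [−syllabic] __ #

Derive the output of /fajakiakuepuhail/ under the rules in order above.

Rule 1 (intervocalic voicing): /k/ is a voiceless stop between vowels /a/ and /i/, so it voices to [g]. /k/ is a voiceless stop between vowels /a/ and /u/, so it voices to [g]. /p/ is a voiceless stop between vowels /e/ and /u/, so it voices to [b]. /fajakiakuepuhail/ → fajagiaguebuhail.
Rule 2 (intervocalic spirantization): /b/ is a stop between vowels /e/ and /u/, so it spirantizes to the fricative [v]. /fajagiaguebuhail/ → fajagiaguevuhail.
Rule 3 (final i-epenthesis): the form ends in the consonant /l/, so [i] is inserted word-finally. /fajagiaguevuhail/ → fajagiaguevuhaili.

fajagiaguevuhaili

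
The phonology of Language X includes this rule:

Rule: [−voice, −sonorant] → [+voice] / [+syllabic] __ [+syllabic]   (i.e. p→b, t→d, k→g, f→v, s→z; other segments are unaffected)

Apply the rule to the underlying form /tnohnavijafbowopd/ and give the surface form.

No segment of /tnohnavijafbowopd/ meets the structural description of the rule, so the form surfaces unchanged.

tnohnavijafbowopd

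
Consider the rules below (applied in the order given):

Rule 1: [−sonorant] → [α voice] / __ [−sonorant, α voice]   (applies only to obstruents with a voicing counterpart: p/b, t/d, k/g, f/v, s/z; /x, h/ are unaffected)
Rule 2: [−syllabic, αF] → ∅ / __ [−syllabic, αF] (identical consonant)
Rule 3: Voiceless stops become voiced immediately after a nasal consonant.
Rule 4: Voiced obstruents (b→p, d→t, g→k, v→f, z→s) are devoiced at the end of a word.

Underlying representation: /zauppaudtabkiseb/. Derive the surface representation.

Rule 1 (regressive voicing assimilation): /d/ precedes the voiceless obstruent /t/, so it devoices to [t] by assimilation. /b/ precedes the voiceless obstruent /k/, so it devoices to [p] by assimilation. /zauppaudtabkiseb/ → zauppauttapkiseb.
Rule 2 (degemination): /pp/ is a geminate; the first /p/ deletes. /tt/ is a geminate; the first /t/ deletes. /zauppauttapkiseb/ → zaupautapkiseb.
Rule 3 (post-nasal voicing): no segment meets the environment; /zaupautapkiseb/ is unchanged.
Rule 4 (final devoicing): /b/ is a voiced obstruent in word-final position, so it devoices to [p]. /zaupautapkiseb/ → zaupautapkisep.

zaupautapkisep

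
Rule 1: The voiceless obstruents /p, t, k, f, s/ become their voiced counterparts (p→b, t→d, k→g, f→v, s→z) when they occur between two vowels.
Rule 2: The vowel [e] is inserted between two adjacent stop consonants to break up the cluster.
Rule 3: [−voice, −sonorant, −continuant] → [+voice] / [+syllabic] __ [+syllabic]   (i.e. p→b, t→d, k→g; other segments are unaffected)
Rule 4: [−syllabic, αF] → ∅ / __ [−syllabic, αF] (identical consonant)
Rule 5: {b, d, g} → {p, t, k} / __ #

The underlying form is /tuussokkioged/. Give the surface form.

tuusogegioget

Rule 1 (intervocalic voicing): no segment meets the environment; /tuussokkioged/ is unchanged.
Rule 2 (stop-cluster e-epenthesis): /k/ and /k/ form a stop–stop cluster, so [e] is inserted between them. /tuussokkioged/ → tuussokekioged.
Rule 3 (intervocalic voicing): /k/ is a voiceless stop between vowels /o/ and /e/, so it voices to [g]. /k/ is a voiceless stop between vowels /e/ and /i/, so it voices to [g]. /tuussokekioged/ → tuussogegioged.
Rule 4 (degemination): /ss/ is a geminate; the first /s/ deletes. /tuussogegioged/ → tuusogegioged.
Rule 5 (final devoicing): /d/ is a voiced stop in word-final position, so it devoices to [t]. /tuusogegioged/ → tuusogegioget.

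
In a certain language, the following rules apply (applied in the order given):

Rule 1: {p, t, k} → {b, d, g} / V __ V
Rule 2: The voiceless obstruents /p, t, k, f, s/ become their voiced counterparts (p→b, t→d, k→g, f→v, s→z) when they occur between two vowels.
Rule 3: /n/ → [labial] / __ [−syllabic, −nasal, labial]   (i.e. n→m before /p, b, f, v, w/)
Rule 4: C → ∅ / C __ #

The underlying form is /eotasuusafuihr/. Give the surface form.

Rule 1 (intervocalic voicing): /t/ is a voiceless stop between vowels /o/ and /a/, so it voices to [d]. /eotasuusafuihr/ → eodasuusafuihr.
Rule 2 (intervocalic voicing): /s/ is a voiceless obstruent between vowels /a/ and /u/, so it voices to [z]. /s/ is a voiceless obstruent between vowels /u/ and /a/, so it voices to [z]. /f/ is a voiceless obstruent between vowels /a/ and /u/, so it voices to [v]. /eodasuusafuihr/ → eodazuuzavuihr.
Rule 3 (nasal place assimilation): no segment meets the environment; /eodazuuzavuihr/ is unchanged.
Rule 4 (final cluster simplification): /r/ is the second consonant of a word-final cluster /hr/, so it deletes. /eodazuuzavuihr/ → eodazuuzavuih.

eodazuuzavuih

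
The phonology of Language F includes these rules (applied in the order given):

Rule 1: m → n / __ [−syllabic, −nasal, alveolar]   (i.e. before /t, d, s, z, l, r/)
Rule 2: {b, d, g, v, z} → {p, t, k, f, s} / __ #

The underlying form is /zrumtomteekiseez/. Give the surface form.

Rule 1 (nasal place assimilation): /m/ precedes the alveolar consonant /t/, so it assimilates in place to [n]. /m/ precedes the alveolar consonant /t/, so it assimilates in place to [n]. /zrumtomteekiseez/ → zruntonteekiseez.
Rule 2 (final devoicing): /z/ is a voiced obstruent in word-final position, so it devoices to [s]. /zruntonteekiseez/ → zruntonteekisees.

zruntonteekisees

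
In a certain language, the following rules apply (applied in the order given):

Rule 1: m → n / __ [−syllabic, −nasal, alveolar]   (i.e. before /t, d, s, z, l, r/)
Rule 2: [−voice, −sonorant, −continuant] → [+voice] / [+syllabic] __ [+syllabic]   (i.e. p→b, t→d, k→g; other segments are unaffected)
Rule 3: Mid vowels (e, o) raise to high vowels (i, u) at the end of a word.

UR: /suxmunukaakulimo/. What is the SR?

Rule 1 (nasal place assimilation): no segment meets the environment; /suxmunukaakulimo/ is unchanged.
Rule 2 (intervocalic voicing): /k/ is a voiceless stop between vowels /u/ and /a/, so it voices to [g]. /k/ is a voiceless stop between vowels /a/ and /u/, so it voices to [g]. /suxmunukaakulimo/ → suxmunugaagulimo.
Rule 3 (final vowel raising): /o/ is a mid vowel in word-final position, so it raises to [u]. /suxmunugaagulimo/ → suxmunugaagulimu.

suxmunugaagulimu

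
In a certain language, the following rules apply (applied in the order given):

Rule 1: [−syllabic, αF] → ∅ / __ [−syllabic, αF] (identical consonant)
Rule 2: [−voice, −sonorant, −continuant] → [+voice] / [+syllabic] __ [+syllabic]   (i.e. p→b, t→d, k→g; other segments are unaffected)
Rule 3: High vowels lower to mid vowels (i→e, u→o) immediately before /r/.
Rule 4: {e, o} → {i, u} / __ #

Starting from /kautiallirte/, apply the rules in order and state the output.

kaudialerti

Rule 1 (degemination): /ll/ is a geminate; the first /l/ deletes. /kautiallirte/ → kautialirte.
Rule 2 (intervocalic voicing): /t/ is a voiceless stop between vowels /u/ and /i/, so it voices to [d]. /kautialirte/ → kaudialirte.
Rule 3 (pre-rhotic lowering): /i/ is a high vowel immediately before /r/, so it lowers to [e]. /kaudialirte/ → kaudialerte.
Rule 4 (final vowel raising): /e/ is a mid vowel in word-final position, so it raises to [i]. /kaudialerte/ → kaudialerti.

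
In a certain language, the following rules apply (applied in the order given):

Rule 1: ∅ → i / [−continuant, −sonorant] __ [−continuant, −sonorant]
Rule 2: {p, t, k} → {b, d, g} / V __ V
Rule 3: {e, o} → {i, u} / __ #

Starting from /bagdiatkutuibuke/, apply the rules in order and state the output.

bagidiadiguduibugi

Rule 1 (stop-cluster i-epenthesis): /g/ and /d/ form a stop–stop cluster, so [i] is inserted between them. /t/ and /k/ form a stop–stop cluster, so [i] is inserted between them. /bagdiatkutuibuke/ → bagidiatikutuibuke.
Rule 2 (intervocalic voicing): /t/ is a voiceless stop between vowels /a/ and /i/, so it voices to [d]. /k/ is a voiceless stop between vowels /i/ and /u/, so it voices to [g]. /t/ is a voiceless stop between vowels /u/ and /u/, so it voices to [d]. /k/ is a voiceless stop between vowels /u/ and /e/, so it voices to [g]. /bagidiatikutuibuke/ → bagidiadiguduibuge.
Rule 3 (final vowel raising): /e/ is a mid vowel in word-final position, so it raises to [i]. /bagidiadiguduibuge/ → bagidiadiguduibugi.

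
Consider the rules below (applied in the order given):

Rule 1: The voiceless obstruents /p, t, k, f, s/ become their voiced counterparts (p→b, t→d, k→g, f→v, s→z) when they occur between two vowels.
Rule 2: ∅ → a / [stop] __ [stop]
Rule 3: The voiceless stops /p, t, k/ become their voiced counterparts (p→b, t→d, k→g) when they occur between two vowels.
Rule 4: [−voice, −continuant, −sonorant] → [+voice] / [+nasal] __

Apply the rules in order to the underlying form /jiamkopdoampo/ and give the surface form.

Rule 1 (intervocalic voicing): no segment meets the environment; /jiamkopdoampo/ is unchanged.
Rule 2 (stop-cluster a-epenthesis): /p/ and /d/ form a stop–stop cluster, so [a] is inserted between them. /jiamkopdoampo/ → jiamkopadoampo.
Rule 3 (intervocalic voicing): /p/ is a voiceless stop between vowels /o/ and /a/, so it voices to [b]. /jiamkopadoampo/ → jiamkobadoampo.
Rule 4 (post-nasal voicing): /k/ is a voiceless stop immediately after the nasal /m/, so it voices to [g]. /p/ is a voiceless stop immediately after the nasal /m/, so it voices to [b]. /jiamkobadoampo/ → jiamgobadoambo.

jiamgobadoambo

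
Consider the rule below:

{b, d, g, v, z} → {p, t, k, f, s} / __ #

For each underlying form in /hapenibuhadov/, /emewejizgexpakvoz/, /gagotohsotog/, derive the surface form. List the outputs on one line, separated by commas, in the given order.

hapenibuhadof, emewejizgexpakvos, gagotohsotok

/hapenibuhadov/: /v/ is a voiced obstruent in word-final position, so it devoices to [f]. → [hapenibuhadof].
/emewejizgexpakvoz/: /z/ is a voiced obstruent in word-final position, so it devoices to [s]. → [emewejizgexpakvos].
/gagotohsotog/: /g/ is a voiced obstruent in word-final position, so it devoices to [k]. → [gagotohsotok].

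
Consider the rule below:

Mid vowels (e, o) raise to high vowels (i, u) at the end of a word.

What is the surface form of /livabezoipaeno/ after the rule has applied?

/o/ is a mid vowel in word-final position, so it raises to [u].
The other instances of /e/, /o/ do not occur in the required environment and remain unchanged.
Surface form: [livabezoipaenu].

livabezoipaenu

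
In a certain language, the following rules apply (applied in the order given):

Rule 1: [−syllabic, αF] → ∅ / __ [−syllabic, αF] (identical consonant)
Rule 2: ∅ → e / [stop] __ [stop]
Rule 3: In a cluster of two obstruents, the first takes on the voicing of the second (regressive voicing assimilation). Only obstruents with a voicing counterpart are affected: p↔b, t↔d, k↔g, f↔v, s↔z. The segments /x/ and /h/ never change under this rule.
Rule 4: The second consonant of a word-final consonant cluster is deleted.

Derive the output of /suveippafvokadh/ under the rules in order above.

suveipavvokat

Rule 1 (degemination): /pp/ is a geminate; the first /p/ deletes. /suveippafvokadh/ → suveipafvokadh.
Rule 2 (stop-cluster e-epenthesis): no segment meets the environment; /suveipafvokadh/ is unchanged.
Rule 3 (regressive voicing assimilation): /f/ precedes the voiced obstruent /v/, so it voices to [v] by assimilation. /d/ precedes the voiceless obstruent /h/, so it devoices to [t] by assimilation. /suveipafvokadh/ → suveipavvokath.
Rule 4 (final cluster simplification): /h/ is the second consonant of a word-final cluster /th/, so it deletes. /suveipavvokath/ → suveipavvokat.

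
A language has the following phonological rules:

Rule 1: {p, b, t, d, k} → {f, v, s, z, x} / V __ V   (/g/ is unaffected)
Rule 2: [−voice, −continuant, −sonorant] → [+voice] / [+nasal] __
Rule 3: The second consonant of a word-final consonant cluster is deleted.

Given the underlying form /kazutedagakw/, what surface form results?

kazusezagak

Rule 1 (intervocalic spirantization): /t/ is a stop between vowels /u/ and /e/, so it spirantizes to the fricative [s]. /d/ is a stop between vowels /e/ and /a/, so it spirantizes to the fricative [z]. /kazutedagakw/ → kazusezagakw.
Rule 2 (post-nasal voicing): no segment meets the environment; /kazusezagakw/ is unchanged.
Rule 3 (final cluster simplification): /w/ is the second consonant of a word-final cluster /kw/, so it deletes. /kazusezagakw/ → kazusezagak.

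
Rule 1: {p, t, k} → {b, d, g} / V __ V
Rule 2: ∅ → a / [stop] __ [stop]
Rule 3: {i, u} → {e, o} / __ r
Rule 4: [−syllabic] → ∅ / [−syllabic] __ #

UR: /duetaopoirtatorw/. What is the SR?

duedaoboertador

Rule 1 (intervocalic voicing): /t/ is a voiceless stop between vowels /e/ and /a/, so it voices to [d]. /p/ is a voiceless stop between vowels /o/ and /o/, so it voices to [b]. /t/ is a voiceless stop between vowels /a/ and /o/, so it voices to [d]. /duetaopoirtatorw/ → duedaoboirtadorw.
Rule 2 (stop-cluster a-epenthesis): no segment meets the environment; /duedaoboirtadorw/ is unchanged.
Rule 3 (pre-rhotic lowering): /i/ is a high vowel immediately before /r/, so it lowers to [e]. /duedaoboirtadorw/ → duedaoboertadorw.
Rule 4 (final cluster simplification): /w/ is the second consonant of a word-final cluster /rw/, so it deletes. /duedaoboertadorw/ → duedaoboertador.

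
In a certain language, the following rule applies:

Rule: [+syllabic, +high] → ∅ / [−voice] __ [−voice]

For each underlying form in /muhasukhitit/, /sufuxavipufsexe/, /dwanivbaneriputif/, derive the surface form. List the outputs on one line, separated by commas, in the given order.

/muhasukhitit/: /u/ is a high vowel flanked by voiceless consonants /s/ and /k/, so it deletes. /i/ is a high vowel flanked by voiceless consonants /h/ and /t/, so it deletes. /i/ is a high vowel flanked by voiceless consonants /t/ and /t/, so it deletes. → [muhaskhtt].
/sufuxavipufsexe/: /u/ is a high vowel flanked by voiceless consonants /s/ and /f/, so it deletes. /u/ is a high vowel flanked by voiceless consonants /f/ and /x/, so it deletes. /u/ is a high vowel flanked by voiceless consonants /p/ and /f/, so it deletes. → [sfxavipfsexe].
/dwanivbaneriputif/: /u/ is a high vowel flanked by voiceless consonants /p/ and /t/, so it deletes. /i/ is a high vowel flanked by voiceless consonants /t/ and /f/, so it deletes. → [dwanivbaneriptf].

muhaskhtt, sfxavipfsexe, dwanivbaneriptf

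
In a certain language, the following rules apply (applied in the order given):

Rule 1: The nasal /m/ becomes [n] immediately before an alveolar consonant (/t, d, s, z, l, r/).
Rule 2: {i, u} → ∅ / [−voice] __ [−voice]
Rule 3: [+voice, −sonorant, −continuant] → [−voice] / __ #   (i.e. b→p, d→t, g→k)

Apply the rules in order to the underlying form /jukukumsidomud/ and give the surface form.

jukkunsidomut

Rule 1 (nasal place assimilation): /m/ precedes the alveolar consonant /s/, so it assimilates in place to [n]. /jukukumsidomud/ → jukukunsidomud.
Rule 2 (high vowel syncope): /u/ is a high vowel flanked by voiceless consonants /k/ and /k/, so it deletes. /jukukunsidomud/ → jukkunsidomud.
Rule 3 (final devoicing): /d/ is a voiced stop in word-final position, so it devoices to [t]. /jukkunsidomud/ → jukkunsidomut.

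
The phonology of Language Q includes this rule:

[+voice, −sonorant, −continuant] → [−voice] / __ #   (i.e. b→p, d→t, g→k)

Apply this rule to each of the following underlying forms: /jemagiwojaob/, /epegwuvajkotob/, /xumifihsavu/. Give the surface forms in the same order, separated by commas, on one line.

jemagiwojaop, epegwuvajkotop, xumifihsavu

/jemagiwojaob/: /b/ is a voiced stop in word-final position, so it devoices to [p]. → [jemagiwojaop].
/epegwuvajkotob/: /b/ is a voiced stop in word-final position, so it devoices to [p]. → [epegwuvajkotop].
/xumifihsavu/: the rule's environment is not met; surfaces unchanged as [xumifihsavu].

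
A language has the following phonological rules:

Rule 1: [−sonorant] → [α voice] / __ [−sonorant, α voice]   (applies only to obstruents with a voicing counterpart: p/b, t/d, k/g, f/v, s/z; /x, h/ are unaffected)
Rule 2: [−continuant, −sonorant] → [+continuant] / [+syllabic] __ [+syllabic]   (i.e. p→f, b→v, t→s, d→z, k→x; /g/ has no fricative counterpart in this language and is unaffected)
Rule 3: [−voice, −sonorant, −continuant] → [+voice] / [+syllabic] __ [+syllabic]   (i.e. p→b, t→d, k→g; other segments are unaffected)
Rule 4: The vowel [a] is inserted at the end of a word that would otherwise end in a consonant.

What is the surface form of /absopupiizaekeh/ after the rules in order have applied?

apsofufiizaexeha

Rule 1 (regressive voicing assimilation): /b/ precedes the voiceless obstruent /s/, so it devoices to [p] by assimilation. /absopupiizaekeh/ → apsopupiizaekeh.
Rule 2 (intervocalic spirantization): /p/ is a stop between vowels /o/ and /u/, so it spirantizes to the fricative [f]. /p/ is a stop between vowels /u/ and /i/, so it spirantizes to the fricative [f]. /k/ is a stop between vowels /e/ and /e/, so it spirantizes to the fricative [x]. /apsopupiizaekeh/ → apsofufiizaexeh.
Rule 3 (intervocalic voicing): no segment meets the environment; /apsofufiizaexeh/ is unchanged.
Rule 4 (final a-epenthesis): the form ends in the consonant /h/, so [a] is inserted word-finally. /apsofufiizaexeh/ → apsofufiizaexeha.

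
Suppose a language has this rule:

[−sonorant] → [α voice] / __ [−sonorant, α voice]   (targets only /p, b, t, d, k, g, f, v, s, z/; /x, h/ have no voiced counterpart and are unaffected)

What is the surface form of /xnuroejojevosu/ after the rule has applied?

xnuroejojevosu

No segment of /xnuroejojevosu/ meets the structural description of the rule, so the form surfaces unchanged.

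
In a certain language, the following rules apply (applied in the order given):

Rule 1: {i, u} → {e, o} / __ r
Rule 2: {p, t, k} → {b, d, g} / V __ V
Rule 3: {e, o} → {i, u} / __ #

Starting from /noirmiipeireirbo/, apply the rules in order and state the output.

Rule 1 (pre-rhotic lowering): /i/ is a high vowel immediately before /r/, so it lowers to [e]. /i/ is a high vowel immediately before /r/, so it lowers to [e]. /i/ is a high vowel immediately before /r/, so it lowers to [e]. /noirmiipeireirbo/ → noermiipeereerbo.
Rule 2 (intervocalic voicing): /p/ is a voiceless stop between vowels /i/ and /e/, so it voices to [b]. /noermiipeereerbo/ → noermiibeereerbo.
Rule 3 (final vowel raising): /o/ is a mid vowel in word-final position, so it raises to [u]. /noermiibeereerbo/ → noermiibeereerbu.

noermiibeereerbu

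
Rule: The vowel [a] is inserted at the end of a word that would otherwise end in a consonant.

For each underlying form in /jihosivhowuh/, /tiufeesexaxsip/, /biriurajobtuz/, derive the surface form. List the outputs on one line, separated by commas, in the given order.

jihosivhowuha, tiufeesexaxsipa, biriurajobtuza

/jihosivhowuh/: the form ends in the consonant /h/, so [a] is inserted word-finally. → [jihosivhowuha].
/tiufeesexaxsip/: the form ends in the consonant /p/, so [a] is inserted word-finally. → [tiufeesexaxsipa].
/biriurajobtuz/: the form ends in the consonant /z/, so [a] is inserted word-finally. → [biriurajobtuza].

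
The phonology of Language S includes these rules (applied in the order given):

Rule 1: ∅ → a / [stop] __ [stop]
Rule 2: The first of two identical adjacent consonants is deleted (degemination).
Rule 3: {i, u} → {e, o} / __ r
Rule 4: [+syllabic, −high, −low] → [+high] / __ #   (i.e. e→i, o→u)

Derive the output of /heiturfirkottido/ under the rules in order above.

Rule 1 (stop-cluster a-epenthesis): /t/ and /t/ form a stop–stop cluster, so [a] is inserted between them. /heiturfirkottido/ → heiturfirkotatido.
Rule 2 (degemination): no segment meets the environment; /heiturfirkotatido/ is unchanged.
Rule 3 (pre-rhotic lowering): /u/ is a high vowel immediately before /r/, so it lowers to [o]. /i/ is a high vowel immediately before /r/, so it lowers to [e]. /heiturfirkotatido/ → heitorferkotatido.
Rule 4 (final vowel raising): /o/ is a mid vowel in word-final position, so it raises to [u]. /heitorferkotatido/ → heitorferkotatidu.

heitorferkotatidu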